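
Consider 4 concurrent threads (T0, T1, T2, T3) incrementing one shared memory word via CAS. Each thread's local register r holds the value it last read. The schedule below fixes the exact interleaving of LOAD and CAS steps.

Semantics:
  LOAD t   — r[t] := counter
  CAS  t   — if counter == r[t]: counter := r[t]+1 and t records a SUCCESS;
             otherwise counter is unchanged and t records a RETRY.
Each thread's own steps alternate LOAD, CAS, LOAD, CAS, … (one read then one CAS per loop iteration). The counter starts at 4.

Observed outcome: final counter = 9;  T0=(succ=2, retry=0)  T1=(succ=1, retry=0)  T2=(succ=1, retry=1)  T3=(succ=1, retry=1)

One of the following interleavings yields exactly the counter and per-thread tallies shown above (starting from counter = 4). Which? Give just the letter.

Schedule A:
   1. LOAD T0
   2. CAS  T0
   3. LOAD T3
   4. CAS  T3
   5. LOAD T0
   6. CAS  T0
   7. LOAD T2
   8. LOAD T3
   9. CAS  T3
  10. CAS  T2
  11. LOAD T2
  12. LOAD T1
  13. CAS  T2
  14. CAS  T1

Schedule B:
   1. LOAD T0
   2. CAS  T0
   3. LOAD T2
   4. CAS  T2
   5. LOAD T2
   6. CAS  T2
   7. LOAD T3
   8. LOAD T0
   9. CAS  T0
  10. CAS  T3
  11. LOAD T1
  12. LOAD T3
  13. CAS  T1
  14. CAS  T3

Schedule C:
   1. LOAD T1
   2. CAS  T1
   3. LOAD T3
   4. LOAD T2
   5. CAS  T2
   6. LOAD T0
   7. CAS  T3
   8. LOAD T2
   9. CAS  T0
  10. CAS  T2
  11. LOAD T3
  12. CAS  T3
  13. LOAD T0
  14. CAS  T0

Run C:
1. LOAD T1 → mem=4 r[T1]=4 [LOAD]
2. CAS T1 → mem=5 r[T1]=4 [OK]
3. LOAD T3 → mem=5 r[T3]=5 [LOAD]
4. LOAD T2 → mem=5 r[T2]=5 [LOAD]
5. CAS T2 → mem=6 r[T2]=5 [OK]
6. LOAD T0 → mem=6 r[T0]=6 [LOAD]
7. CAS T3 → mem=6 r[T3]=5 [RETRY]
8. LOAD T2 → mem=6 r[T2]=6 [LOAD]
9. CAS T0 → mem=7 r[T0]=6 [OK]
10. CAS T2 → mem=7 r[T2]=6 [RETRY]
11. LOAD T3 → mem=7 r[T3]=7 [LOAD]
12. CAS T3 → mem=8 r[T3]=7 [OK]
13. LOAD T0 → mem=8 r[T0]=8 [LOAD]
14. CAS T0 → mem=9 r[T0]=8 [OK]

C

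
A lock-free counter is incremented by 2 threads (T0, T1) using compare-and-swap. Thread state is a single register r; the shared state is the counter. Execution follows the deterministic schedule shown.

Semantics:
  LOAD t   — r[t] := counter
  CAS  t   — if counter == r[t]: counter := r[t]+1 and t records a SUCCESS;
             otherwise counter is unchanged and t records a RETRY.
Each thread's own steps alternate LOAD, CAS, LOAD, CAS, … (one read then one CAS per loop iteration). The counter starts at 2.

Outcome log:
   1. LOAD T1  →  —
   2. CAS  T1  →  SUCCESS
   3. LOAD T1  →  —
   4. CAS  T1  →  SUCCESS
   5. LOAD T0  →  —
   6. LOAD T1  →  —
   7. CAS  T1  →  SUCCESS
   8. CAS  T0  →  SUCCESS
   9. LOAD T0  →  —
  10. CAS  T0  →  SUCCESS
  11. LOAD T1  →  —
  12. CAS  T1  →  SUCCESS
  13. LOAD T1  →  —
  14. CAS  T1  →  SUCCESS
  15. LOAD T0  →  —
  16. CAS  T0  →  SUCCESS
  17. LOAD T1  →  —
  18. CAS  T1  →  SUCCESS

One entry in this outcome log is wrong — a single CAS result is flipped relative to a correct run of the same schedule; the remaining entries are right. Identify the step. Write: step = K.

step = 8

Correct run:
   1) LOAD T1:  M=2  r_T1=2
   2) CAS  T1:  M=3  r_T1=2 ✓
   3) LOAD T1:  M=3  r_T1=3
   4) CAS  T1:  M=4  r_T1=3 ✓
   5) LOAD T0:  M=4  r_T0=4
   6) LOAD T1:  M=4  r_T1=4
   7) CAS  T1:  M=5  r_T1=4 ✓
   8) CAS  T0:  M=5  r_T0=4 ✗
   9) LOAD T0:  M=5  r_T0=5
  10) CAS  T0:  M=6  r_T0=5 ✓
  11) LOAD T1:  M=6  r_T1=6
  12) CAS  T1:  M=7  r_T1=6 ✓
  13) LOAD T1:  M=7  r_T1=7
  14) CAS  T1:  M=8  r_T1=7 ✓
  15) LOAD T0:  M=8  r_T0=8
  16) CAS  T0:  M=9  r_T0=8 ✓
  17) LOAD T1:  M=9  r_T1=9
  18) CAS  T1:  M=10  r_T1=9 ✓
Flip is step 8.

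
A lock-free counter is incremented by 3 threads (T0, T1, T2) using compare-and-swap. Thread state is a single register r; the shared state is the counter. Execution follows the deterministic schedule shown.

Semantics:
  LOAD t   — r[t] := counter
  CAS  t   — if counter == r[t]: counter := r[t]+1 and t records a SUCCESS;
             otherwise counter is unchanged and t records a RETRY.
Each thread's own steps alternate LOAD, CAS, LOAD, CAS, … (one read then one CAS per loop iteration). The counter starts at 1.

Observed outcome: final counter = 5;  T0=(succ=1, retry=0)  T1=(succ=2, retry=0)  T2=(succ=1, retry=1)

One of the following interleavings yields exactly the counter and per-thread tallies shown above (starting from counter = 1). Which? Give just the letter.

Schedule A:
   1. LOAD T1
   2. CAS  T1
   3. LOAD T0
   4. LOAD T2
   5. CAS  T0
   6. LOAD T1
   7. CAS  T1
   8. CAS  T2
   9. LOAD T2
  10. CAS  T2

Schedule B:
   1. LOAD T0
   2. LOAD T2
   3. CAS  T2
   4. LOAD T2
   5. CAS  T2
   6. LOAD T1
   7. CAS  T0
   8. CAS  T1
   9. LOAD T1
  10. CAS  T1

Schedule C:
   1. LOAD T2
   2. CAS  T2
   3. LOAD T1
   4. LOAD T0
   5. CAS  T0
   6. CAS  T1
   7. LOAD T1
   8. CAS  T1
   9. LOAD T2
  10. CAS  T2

Run A:
step 1: T1 LOAD ⇒ load; ctr=1 reg=1
step 2: T1 CAS ⇒ ok; ctr=2 reg=1
step 3: T0 LOAD ⇒ load; ctr=2 reg=2
step 4: T2 LOAD ⇒ load; ctr=2 reg=2
step 5: T0 CAS ⇒ ok; ctr=3 reg=2
step 6: T1 LOAD ⇒ load; ctr=3 reg=3
step 7: T1 CAS ⇒ ok; ctr=4 reg=3
step 8: T2 CAS ⇒ retry; ctr=4 reg=2
step 9: T2 LOAD ⇒ load; ctr=4 reg=4
step 10: T2 CAS ⇒ ok; ctr=5 reg=4

A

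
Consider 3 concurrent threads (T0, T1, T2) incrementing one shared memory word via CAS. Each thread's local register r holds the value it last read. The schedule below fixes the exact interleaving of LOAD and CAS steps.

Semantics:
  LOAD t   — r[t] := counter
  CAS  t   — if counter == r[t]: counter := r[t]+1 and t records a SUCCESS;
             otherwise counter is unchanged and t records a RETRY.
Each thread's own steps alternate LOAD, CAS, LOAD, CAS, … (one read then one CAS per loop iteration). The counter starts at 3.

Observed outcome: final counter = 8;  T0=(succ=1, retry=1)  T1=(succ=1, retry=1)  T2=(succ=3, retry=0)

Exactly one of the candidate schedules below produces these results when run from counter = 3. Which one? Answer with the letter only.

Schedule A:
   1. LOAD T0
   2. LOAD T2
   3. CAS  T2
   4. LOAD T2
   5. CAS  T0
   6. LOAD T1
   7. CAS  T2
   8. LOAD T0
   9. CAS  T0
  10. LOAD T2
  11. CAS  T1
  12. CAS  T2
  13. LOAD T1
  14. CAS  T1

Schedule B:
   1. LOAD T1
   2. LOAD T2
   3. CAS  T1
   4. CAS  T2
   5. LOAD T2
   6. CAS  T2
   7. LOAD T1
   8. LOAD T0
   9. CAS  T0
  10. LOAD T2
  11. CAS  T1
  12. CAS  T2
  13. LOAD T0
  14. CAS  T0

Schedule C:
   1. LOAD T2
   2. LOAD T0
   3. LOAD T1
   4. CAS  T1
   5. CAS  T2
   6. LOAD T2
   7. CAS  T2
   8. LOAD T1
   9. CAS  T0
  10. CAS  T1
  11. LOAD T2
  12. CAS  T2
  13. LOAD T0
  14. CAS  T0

A

Tracing schedule A:
[1] T0.load  rd  (counter 3, T0.r 3)
[2] T2.load  rd  (counter 3, T2.r 3)
[3] T2.cas  hit  (counter 4, T2.r 3)
[4] T2.load  rd  (counter 4, T2.r 4)
[5] T0.cas  miss  (counter 4, T0.r 3)
[6] T1.load  rd  (counter 4, T1.r 4)
[7] T2.cas  hit  (counter 5, T2.r 4)
[8] T0.load  rd  (counter 5, T0.r 5)
[9] T0.cas  hit  (counter 6, T0.r 5)
[10] T2.load  rd  (counter 6, T2.r 6)
[11] T1.cas  miss  (counter 6, T1.r 4)
[12] T2.cas  hit  (counter 7, T2.r 6)
[13] T1.load  rd  (counter 7, T1.r 7)
[14] T1.cas  hit  (counter 8, T1.r 7)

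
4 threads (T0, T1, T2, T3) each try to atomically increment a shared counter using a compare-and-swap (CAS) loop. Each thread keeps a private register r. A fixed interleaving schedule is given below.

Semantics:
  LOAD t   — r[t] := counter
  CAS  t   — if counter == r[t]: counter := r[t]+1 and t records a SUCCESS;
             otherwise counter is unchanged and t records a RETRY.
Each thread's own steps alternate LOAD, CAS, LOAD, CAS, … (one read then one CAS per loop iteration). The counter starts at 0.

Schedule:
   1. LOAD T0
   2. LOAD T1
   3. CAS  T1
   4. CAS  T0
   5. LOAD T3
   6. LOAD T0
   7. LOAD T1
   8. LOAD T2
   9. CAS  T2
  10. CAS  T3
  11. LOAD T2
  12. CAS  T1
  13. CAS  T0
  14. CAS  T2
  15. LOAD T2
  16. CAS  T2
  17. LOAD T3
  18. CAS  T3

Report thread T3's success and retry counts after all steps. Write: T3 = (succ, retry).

T3 = (1, 1)

#1 T0 reads 0
#2 T1 reads 0
#3 T1 CAS(0→1) writes; counter now 1
#4 T0 CAS(0→1) fails; counter now 1
#5 T3 reads 1
#6 T0 reads 1
#7 T1 reads 1
#8 T2 reads 1
#9 T2 CAS(1→2) writes; counter now 2
#10 T3 CAS(1→2) fails; counter now 2
#11 T2 reads 2
#12 T1 CAS(1→2) fails; counter now 2
#13 T0 CAS(1→2) fails; counter now 2
#14 T2 CAS(2→3) writes; counter now 3
#15 T2 reads 3
#16 T2 CAS(3→4) writes; counter now 4
#17 T3 reads 4
#18 T3 CAS(4→5) writes; counter now 5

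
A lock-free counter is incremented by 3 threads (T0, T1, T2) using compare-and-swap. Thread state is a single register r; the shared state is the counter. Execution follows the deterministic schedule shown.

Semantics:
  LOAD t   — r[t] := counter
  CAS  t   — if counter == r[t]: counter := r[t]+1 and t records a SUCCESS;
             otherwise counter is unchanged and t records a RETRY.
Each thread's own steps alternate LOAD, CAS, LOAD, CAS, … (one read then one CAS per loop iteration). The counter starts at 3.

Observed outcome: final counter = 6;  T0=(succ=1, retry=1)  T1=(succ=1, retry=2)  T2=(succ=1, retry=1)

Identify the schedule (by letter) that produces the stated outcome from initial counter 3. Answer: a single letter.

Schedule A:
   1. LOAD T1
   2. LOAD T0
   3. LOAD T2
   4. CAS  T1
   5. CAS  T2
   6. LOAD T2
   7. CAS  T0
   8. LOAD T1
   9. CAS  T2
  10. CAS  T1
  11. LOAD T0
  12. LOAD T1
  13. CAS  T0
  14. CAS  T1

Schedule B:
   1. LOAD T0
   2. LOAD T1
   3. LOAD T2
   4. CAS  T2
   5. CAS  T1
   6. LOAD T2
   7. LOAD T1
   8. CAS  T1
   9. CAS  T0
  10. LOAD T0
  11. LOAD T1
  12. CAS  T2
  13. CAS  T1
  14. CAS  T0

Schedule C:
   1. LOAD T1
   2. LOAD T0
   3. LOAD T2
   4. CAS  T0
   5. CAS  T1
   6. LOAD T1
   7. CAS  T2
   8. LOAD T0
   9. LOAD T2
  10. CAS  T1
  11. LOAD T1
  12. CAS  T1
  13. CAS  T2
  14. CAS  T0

Run A:
T1 LOAD — after: cnt=3, r=3 — load
T0 LOAD — after: cnt=3, r=3 — load
T2 LOAD — after: cnt=3, r=3 — load
T1 CAS — after: cnt=4, r=3 — ok
T2 CAS — after: cnt=4, r=3 — retry
T2 LOAD — after: cnt=4, r=4 — load
T0 CAS — after: cnt=4, r=3 — retry
T1 LOAD — after: cnt=4, r=4 — load
T2 CAS — after: cnt=5, r=4 — ok
T1 CAS — after: cnt=5, r=4 — retry
T0 LOAD — after: cnt=5, r=5 — load
T1 LOAD — after: cnt=5, r=5 — load
T0 CAS — after: cnt=6, r=5 — ok
T1 CAS — after: cnt=6, r=5 — retry

A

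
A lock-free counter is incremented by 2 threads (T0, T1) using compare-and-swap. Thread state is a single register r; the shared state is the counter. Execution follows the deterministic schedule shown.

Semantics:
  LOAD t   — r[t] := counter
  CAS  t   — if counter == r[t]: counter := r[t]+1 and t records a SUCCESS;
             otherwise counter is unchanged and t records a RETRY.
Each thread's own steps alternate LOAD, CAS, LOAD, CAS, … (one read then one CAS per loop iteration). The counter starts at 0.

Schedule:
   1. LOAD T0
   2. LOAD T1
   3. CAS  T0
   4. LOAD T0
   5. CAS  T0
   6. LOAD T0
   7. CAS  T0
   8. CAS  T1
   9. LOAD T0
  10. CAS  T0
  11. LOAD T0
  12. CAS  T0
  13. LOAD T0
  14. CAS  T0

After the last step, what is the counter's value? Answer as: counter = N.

counter = 6

1. LOAD T0 → mem=0 r[T0]=0 [LOAD]
2. LOAD T1 → mem=0 r[T1]=0 [LOAD]
3. CAS T0 → mem=1 r[T0]=0 [OK]
4. LOAD T0 → mem=1 r[T0]=1 [LOAD]
5. CAS T0 → mem=2 r[T0]=1 [OK]
6. LOAD T0 → mem=2 r[T0]=2 [LOAD]
7. CAS T0 → mem=3 r[T0]=2 [OK]
8. CAS T1 → mem=3 r[T1]=0 [RETRY]
9. LOAD T0 → mem=3 r[T0]=3 [LOAD]
10. CAS T0 → mem=4 r[T0]=3 [OK]
11. LOAD T0 → mem=4 r[T0]=4 [LOAD]
12. CAS T0 → mem=5 r[T0]=4 [OK]
13. LOAD T0 → mem=5 r[T0]=5 [LOAD]
14. CAS T0 → mem=6 r[T0]=5 [OK]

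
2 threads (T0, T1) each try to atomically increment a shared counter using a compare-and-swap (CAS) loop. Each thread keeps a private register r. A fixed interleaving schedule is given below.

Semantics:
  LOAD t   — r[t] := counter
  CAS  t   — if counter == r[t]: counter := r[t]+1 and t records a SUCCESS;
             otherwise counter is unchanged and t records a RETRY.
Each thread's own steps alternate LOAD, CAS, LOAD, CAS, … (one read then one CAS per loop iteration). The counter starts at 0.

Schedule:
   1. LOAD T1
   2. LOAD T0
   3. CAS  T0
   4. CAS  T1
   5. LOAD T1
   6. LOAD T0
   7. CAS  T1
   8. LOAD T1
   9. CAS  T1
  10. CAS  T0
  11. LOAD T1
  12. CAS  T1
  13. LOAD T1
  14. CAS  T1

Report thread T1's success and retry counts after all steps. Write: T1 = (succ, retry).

1. LOAD T1 → mem=0 r[T1]=0 [LOAD]
2. LOAD T0 → mem=0 r[T0]=0 [LOAD]
3. CAS T0 → mem=1 r[T0]=0 [OK]
4. CAS T1 → mem=1 r[T1]=0 [RETRY]
5. LOAD T1 → mem=1 r[T1]=1 [LOAD]
6. LOAD T0 → mem=1 r[T0]=1 [LOAD]
7. CAS T1 → mem=2 r[T1]=1 [OK]
8. LOAD T1 → mem=2 r[T1]=2 [LOAD]
9. CAS T1 → mem=3 r[T1]=2 [OK]
10. CAS T0 → mem=3 r[T0]=1 [RETRY]
11. LOAD T1 → mem=3 r[T1]=3 [LOAD]
12. CAS T1 → mem=4 r[T1]=3 [OK]
13. LOAD T1 → mem=4 r[T1]=4 [LOAD]
14. CAS T1 → mem=5 r[T1]=4 [OK]

T1 = (4, 1)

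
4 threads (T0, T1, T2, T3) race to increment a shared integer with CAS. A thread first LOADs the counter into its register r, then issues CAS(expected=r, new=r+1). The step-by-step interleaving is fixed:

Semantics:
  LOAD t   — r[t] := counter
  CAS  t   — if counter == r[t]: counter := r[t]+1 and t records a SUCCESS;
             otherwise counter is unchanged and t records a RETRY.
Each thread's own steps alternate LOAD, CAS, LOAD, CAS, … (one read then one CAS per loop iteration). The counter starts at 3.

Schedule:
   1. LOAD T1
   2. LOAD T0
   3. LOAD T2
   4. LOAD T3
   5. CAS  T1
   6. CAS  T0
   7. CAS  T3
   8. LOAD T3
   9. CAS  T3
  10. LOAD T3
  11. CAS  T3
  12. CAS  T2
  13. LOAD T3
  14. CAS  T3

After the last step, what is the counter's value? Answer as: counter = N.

T1 LOAD — after: cnt=3, r=3 — load
T0 LOAD — after: cnt=3, r=3 — load
T2 LOAD — after: cnt=3, r=3 — load
T3 LOAD — after: cnt=3, r=3 — load
T1 CAS — after: cnt=4, r=3 — ok
T0 CAS — after: cnt=4, r=3 — retry
T3 CAS — after: cnt=4, r=3 — retry
T3 LOAD — after: cnt=4, r=4 — load
T3 CAS — after: cnt=5, r=4 — ok
T3 LOAD — after: cnt=5, r=5 — load
T3 CAS — after: cnt=6, r=5 — ok
T2 CAS — after: cnt=6, r=3 — retry
T3 LOAD — after: cnt=6, r=6 — load
T3 CAS — after: cnt=7, r=6 — ok

counter = 7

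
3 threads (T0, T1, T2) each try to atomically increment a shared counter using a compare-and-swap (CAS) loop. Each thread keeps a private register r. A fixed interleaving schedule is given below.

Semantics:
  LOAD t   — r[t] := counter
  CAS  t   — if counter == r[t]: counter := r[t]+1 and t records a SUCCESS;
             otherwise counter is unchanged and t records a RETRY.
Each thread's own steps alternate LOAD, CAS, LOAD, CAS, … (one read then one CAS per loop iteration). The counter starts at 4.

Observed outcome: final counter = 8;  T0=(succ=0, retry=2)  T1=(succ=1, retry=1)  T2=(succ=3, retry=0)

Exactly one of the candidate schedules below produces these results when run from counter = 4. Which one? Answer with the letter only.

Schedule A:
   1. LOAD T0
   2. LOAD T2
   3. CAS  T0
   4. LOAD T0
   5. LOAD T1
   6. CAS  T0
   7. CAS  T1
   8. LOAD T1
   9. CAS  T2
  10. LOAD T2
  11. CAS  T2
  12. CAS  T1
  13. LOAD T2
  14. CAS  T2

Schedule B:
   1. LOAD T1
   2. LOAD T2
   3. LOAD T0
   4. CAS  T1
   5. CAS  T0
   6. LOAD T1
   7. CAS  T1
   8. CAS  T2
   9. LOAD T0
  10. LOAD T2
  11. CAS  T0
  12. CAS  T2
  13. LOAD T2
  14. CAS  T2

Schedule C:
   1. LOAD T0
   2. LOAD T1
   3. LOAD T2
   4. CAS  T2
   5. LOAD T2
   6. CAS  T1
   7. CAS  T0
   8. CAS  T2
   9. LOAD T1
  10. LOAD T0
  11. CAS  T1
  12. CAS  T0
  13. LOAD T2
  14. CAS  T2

Run C:
#1 T0 reads 4
#2 T1 reads 4
#3 T2 reads 4
#4 T2 CAS(4→5) writes; counter now 5
#5 T2 reads 5
#6 T1 CAS(4→5) fails; counter now 5
#7 T0 CAS(4→5) fails; counter now 5
#8 T2 CAS(5→6) writes; counter now 6
#9 T1 reads 6
#10 T0 reads 6
#11 T1 CAS(6→7) writes; counter now 7
#12 T0 CAS(6→7) fails; counter now 7
#13 T2 reads 7
#14 T2 CAS(7→8) writes; counter now 8

C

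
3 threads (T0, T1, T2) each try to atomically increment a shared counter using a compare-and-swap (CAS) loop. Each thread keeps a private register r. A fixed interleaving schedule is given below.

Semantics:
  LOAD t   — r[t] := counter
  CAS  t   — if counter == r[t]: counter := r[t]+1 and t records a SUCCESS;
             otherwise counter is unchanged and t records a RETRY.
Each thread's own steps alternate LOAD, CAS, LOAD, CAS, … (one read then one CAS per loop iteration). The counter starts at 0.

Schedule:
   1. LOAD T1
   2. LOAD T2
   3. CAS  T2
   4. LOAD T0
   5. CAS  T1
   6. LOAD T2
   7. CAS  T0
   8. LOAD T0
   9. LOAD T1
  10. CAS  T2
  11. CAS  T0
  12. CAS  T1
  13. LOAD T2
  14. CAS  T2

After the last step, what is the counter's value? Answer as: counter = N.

counter = 4

[1] T1.load  rd  (counter 0, T1.r 0)
[2] T2.load  rd  (counter 0, T2.r 0)
[3] T2.cas  hit  (counter 1, T2.r 0)
[4] T0.load  rd  (counter 1, T0.r 1)
[5] T1.cas  miss  (counter 1, T1.r 0)
[6] T2.load  rd  (counter 1, T2.r 1)
[7] T0.cas  hit  (counter 2, T0.r 1)
[8] T0.load  rd  (counter 2, T0.r 2)
[9] T1.load  rd  (counter 2, T1.r 2)
[10] T2.cas  miss  (counter 2, T2.r 1)
[11] T0.cas  hit  (counter 3, T0.r 2)
[12] T1.cas  miss  (counter 3, T1.r 2)
[13] T2.load  rd  (counter 3, T2.r 3)
[14] T2.cas  hit  (counter 4, T2.r 3)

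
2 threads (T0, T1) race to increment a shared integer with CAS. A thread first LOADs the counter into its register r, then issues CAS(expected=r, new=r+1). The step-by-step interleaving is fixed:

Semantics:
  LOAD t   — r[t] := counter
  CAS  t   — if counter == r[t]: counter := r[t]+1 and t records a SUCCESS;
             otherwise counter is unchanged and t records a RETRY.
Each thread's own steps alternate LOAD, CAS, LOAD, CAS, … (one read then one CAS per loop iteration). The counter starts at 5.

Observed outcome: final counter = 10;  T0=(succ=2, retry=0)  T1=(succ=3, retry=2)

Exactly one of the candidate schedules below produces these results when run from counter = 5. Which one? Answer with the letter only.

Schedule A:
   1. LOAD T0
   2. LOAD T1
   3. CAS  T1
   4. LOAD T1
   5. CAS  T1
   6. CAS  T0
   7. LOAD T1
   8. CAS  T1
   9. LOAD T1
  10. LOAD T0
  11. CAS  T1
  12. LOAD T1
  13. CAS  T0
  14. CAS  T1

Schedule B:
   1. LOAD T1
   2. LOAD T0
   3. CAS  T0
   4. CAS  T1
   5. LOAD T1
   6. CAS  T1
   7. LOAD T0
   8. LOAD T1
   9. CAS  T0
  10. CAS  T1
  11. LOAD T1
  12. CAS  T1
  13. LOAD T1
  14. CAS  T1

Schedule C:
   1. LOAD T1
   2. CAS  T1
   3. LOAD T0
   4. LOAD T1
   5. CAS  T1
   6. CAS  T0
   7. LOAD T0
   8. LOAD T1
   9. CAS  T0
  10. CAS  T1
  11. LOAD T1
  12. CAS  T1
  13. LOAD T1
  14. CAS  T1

Simulating candidate B:
T1 LOAD — after: cnt=5, r=5 — load
T0 LOAD — after: cnt=5, r=5 — load
T0 CAS — after: cnt=6, r=5 — ok
T1 CAS — after: cnt=6, r=5 — retry
T1 LOAD — after: cnt=6, r=6 — load
T1 CAS — after: cnt=7, r=6 — ok
T0 LOAD — after: cnt=7, r=7 — load
T1 LOAD — after: cnt=7, r=7 — load
T0 CAS — after: cnt=8, r=7 — ok
T1 CAS — after: cnt=8, r=7 — retry
T1 LOAD — after: cnt=8, r=8 — load
T1 CAS — after: cnt=9, r=8 — ok
T1 LOAD — after: cnt=9, r=9 — load
T1 CAS — after: cnt=10, r=9 — ok

B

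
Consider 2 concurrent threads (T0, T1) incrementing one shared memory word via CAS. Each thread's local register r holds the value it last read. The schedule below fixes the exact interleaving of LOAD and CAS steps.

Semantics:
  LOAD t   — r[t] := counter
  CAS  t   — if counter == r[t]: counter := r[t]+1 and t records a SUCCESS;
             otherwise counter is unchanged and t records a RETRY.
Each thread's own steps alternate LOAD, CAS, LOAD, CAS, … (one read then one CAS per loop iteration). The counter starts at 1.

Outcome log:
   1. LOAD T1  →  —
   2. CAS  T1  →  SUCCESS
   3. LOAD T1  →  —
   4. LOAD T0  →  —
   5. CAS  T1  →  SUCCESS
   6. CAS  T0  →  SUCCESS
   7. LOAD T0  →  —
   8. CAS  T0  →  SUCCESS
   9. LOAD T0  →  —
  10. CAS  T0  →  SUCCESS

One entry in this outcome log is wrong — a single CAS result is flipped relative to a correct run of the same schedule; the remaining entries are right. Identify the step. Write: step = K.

Re-executing:
#1 T1 reads 1
#2 T1 CAS(1→2) writes; counter now 2
#3 T1 reads 2
#4 T0 reads 2
#5 T1 CAS(2→3) writes; counter now 3
#6 T0 CAS(2→3) fails; counter now 3
#7 T0 reads 3
#8 T0 CAS(3→4) writes; counter now 4
#9 T0 reads 4
#10 T0 CAS(4→5) writes; counter now 5
Flip is step 6.

step = 6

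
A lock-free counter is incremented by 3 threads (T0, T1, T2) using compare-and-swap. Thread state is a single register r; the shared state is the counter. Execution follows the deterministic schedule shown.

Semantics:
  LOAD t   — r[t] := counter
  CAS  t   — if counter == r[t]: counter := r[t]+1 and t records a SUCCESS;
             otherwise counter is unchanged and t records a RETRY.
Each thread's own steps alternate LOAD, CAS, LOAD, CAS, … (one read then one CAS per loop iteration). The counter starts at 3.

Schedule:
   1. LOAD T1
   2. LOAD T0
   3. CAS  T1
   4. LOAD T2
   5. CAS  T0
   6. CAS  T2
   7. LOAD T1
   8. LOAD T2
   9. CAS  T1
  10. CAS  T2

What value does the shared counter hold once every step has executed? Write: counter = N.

T1 LOAD — after: cnt=3, r=3 — load
T0 LOAD — after: cnt=3, r=3 — load
T1 CAS — after: cnt=4, r=3 — ok
T2 LOAD — after: cnt=4, r=4 — load
T0 CAS — after: cnt=4, r=3 — retry
T2 CAS — after: cnt=5, r=4 — ok
T1 LOAD — after: cnt=5, r=5 — load
T2 LOAD — after: cnt=5, r=5 — load
T1 CAS — after: cnt=6, r=5 — ok
T2 CAS — after: cnt=6, r=5 — retry

counter = 6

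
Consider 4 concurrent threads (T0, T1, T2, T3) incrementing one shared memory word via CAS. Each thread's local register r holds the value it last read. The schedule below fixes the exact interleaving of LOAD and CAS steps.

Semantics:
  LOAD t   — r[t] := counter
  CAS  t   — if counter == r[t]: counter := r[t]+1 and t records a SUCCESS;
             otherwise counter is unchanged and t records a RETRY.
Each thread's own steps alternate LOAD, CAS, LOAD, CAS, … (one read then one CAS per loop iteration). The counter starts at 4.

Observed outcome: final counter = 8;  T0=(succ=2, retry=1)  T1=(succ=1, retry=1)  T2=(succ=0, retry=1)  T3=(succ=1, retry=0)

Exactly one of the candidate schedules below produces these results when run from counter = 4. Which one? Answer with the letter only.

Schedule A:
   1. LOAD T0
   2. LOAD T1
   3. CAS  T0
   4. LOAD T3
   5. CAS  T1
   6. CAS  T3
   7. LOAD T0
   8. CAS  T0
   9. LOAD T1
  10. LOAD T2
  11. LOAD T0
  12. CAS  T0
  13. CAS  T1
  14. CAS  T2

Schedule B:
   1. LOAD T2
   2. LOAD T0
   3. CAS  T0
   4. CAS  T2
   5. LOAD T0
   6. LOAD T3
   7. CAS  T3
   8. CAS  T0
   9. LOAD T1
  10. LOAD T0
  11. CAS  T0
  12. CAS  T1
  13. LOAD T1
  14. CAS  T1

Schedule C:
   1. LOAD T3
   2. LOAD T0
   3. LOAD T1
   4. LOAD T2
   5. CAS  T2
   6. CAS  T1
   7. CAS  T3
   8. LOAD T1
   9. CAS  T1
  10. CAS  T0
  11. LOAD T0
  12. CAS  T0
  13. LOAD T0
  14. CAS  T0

B

Run B:
T2 LOAD — after: cnt=4, r=4 — load
T0 LOAD — after: cnt=4, r=4 — load
T0 CAS — after: cnt=5, r=4 — ok
T2 CAS — after: cnt=5, r=4 — retry
T0 LOAD — after: cnt=5, r=5 — load
T3 LOAD — after: cnt=5, r=5 — load
T3 CAS — after: cnt=6, r=5 — ok
T0 CAS — after: cnt=6, r=5 — retry
T1 LOAD — after: cnt=6, r=6 — load
T0 LOAD — after: cnt=6, r=6 — load
T0 CAS — after: cnt=7, r=6 — ok
T1 CAS — after: cnt=7, r=6 — retry
T1 LOAD — after: cnt=7, r=7 — load
T1 CAS — after: cnt=8, r=7 — ok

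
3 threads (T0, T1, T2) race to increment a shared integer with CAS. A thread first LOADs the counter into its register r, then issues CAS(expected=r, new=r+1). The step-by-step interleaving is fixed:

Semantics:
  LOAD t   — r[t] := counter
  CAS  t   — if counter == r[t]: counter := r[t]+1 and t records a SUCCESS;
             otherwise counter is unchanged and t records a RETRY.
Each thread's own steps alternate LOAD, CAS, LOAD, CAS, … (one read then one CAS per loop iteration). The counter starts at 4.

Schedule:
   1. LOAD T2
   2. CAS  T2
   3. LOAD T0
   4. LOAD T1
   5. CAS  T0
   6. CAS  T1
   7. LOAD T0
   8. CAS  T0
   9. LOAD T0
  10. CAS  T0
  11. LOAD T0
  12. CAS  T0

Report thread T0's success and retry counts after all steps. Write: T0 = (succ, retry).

[1] T2.load  rd  (counter 4, T2.r 4)
[2] T2.cas  hit  (counter 5, T2.r 4)
[3] T0.load  rd  (counter 5, T0.r 5)
[4] T1.load  rd  (counter 5, T1.r 5)
[5] T0.cas  hit  (counter 6, T0.r 5)
[6] T1.cas  miss  (counter 6, T1.r 5)
[7] T0.load  rd  (counter 6, T0.r 6)
[8] T0.cas  hit  (counter 7, T0.r 6)
[9] T0.load  rd  (counter 7, T0.r 7)
[10] T0.cas  hit  (counter 8, T0.r 7)
[11] T0.load  rd  (counter 8, T0.r 8)
[12] T0.cas  hit  (counter 9, T0.r 8)

T0 = (4, 0)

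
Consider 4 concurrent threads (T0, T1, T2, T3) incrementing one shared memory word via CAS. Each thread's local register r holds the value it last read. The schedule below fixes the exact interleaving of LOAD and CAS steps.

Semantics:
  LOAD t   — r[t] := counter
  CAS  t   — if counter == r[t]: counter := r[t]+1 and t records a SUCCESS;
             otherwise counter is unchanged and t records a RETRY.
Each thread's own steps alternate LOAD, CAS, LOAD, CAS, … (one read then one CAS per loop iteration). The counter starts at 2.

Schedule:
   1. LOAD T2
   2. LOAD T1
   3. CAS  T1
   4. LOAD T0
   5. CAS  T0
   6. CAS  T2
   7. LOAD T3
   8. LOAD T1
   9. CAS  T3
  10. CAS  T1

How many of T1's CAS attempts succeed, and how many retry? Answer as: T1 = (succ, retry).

1. LOAD T2 → mem=2 r[T2]=2 [LOAD]
2. LOAD T1 → mem=2 r[T1]=2 [LOAD]
3. CAS T1 → mem=3 r[T1]=2 [OK]
4. LOAD T0 → mem=3 r[T0]=3 [LOAD]
5. CAS T0 → mem=4 r[T0]=3 [OK]
6. CAS T2 → mem=4 r[T2]=2 [RETRY]
7. LOAD T3 → mem=4 r[T3]=4 [LOAD]
8. LOAD T1 → mem=4 r[T1]=4 [LOAD]
9. CAS T3 → mem=5 r[T3]=4 [OK]
10. CAS T1 → mem=5 r[T1]=4 [RETRY]

T1 = (1, 1)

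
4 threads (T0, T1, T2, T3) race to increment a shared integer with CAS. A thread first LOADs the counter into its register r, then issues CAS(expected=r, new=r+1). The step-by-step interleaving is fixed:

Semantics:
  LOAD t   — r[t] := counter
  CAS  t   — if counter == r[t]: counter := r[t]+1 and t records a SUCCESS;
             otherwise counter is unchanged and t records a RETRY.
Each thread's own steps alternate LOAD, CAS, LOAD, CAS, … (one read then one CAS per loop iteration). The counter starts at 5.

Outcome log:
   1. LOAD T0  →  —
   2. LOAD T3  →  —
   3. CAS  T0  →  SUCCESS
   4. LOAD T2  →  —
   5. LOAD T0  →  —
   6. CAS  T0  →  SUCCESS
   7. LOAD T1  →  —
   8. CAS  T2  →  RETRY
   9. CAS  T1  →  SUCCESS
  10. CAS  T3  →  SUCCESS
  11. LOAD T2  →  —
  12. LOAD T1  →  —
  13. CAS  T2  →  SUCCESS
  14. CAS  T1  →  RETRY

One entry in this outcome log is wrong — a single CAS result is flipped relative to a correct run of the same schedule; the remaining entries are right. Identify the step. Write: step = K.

step = 10

Re-executing:
step 1: T0 LOAD ⇒ load; ctr=5 reg=5
step 2: T3 LOAD ⇒ load; ctr=5 reg=5
step 3: T0 CAS ⇒ ok; ctr=6 reg=5
step 4: T2 LOAD ⇒ load; ctr=6 reg=6
step 5: T0 LOAD ⇒ load; ctr=6 reg=6
step 6: T0 CAS ⇒ ok; ctr=7 reg=6
step 7: T1 LOAD ⇒ load; ctr=7 reg=7
step 8: T2 CAS ⇒ retry; ctr=7 reg=6
step 9: T1 CAS ⇒ ok; ctr=8 reg=7
step 10: T3 CAS ⇒ retry; ctr=8 reg=5
step 11: T2 LOAD ⇒ load; ctr=8 reg=8
step 12: T1 LOAD ⇒ load; ctr=8 reg=8
step 13: T2 CAS ⇒ ok; ctr=9 reg=8
step 14: T1 CAS ⇒ retry; ctr=9 reg=8
Mismatch at 10.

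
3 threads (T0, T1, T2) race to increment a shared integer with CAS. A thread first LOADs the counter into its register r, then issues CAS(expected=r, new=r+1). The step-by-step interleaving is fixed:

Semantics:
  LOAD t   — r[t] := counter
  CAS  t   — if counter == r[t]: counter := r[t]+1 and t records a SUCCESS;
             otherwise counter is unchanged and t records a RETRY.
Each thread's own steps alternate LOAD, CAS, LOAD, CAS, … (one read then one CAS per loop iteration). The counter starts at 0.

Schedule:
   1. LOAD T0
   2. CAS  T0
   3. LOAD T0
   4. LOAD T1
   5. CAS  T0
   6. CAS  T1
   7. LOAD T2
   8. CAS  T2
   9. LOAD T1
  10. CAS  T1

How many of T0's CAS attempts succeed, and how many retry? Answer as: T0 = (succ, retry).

[1] T0.load  rd  (counter 0, T0.r 0)
[2] T0.cas  hit  (counter 1, T0.r 0)
[3] T0.load  rd  (counter 1, T0.r 1)
[4] T1.load  rd  (counter 1, T1.r 1)
[5] T0.cas  hit  (counter 2, T0.r 1)
[6] T1.cas  miss  (counter 2, T1.r 1)
[7] T2.load  rd  (counter 2, T2.r 2)
[8] T2.cas  hit  (counter 3, T2.r 2)
[9] T1.load  rd  (counter 3, T1.r 3)
[10] T1.cas  hit  (counter 4, T1.r 3)

T0 = (2, 0)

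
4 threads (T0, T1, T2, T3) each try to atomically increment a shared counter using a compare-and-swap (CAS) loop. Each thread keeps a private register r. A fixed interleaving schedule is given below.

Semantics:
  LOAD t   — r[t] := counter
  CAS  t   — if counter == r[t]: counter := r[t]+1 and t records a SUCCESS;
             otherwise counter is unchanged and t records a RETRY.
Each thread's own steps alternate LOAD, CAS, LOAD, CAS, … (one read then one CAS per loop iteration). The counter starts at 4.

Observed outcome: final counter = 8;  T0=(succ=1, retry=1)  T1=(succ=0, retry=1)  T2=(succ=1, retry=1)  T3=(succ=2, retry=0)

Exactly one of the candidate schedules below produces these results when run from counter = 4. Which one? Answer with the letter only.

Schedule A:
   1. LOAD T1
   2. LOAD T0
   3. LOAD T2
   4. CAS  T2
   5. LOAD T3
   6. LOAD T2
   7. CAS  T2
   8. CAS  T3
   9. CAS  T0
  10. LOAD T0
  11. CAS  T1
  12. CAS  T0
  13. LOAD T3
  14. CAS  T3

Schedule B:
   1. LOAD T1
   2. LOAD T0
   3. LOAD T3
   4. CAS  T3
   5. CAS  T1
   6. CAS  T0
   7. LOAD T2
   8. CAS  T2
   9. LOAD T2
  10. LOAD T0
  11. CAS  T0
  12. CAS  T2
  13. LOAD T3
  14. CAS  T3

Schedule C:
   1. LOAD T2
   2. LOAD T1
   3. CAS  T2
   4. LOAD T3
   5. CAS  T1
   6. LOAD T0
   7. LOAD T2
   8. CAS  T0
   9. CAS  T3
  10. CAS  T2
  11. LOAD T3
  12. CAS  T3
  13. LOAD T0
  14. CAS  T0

Tracing schedule B:
   1) LOAD T1:  M=4  r_T1=4
   2) LOAD T0:  M=4  r_T0=4
   3) LOAD T3:  M=4  r_T3=4
   4) CAS  T3:  M=5  r_T3=4 ✓
   5) CAS  T1:  M=5  r_T1=4 ✗
   6) CAS  T0:  M=5  r_T0=4 ✗
   7) LOAD T2:  M=5  r_T2=5
   8) CAS  T2:  M=6  r_T2=5 ✓
   9) LOAD T2:  M=6  r_T2=6
  10) LOAD T0:  M=6  r_T0=6
  11) CAS  T0:  M=7  r_T0=6 ✓
  12) CAS  T2:  M=7  r_T2=6 ✗
  13) LOAD T3:  M=7  r_T3=7
  14) CAS  T3:  M=8  r_T3=7 ✓

B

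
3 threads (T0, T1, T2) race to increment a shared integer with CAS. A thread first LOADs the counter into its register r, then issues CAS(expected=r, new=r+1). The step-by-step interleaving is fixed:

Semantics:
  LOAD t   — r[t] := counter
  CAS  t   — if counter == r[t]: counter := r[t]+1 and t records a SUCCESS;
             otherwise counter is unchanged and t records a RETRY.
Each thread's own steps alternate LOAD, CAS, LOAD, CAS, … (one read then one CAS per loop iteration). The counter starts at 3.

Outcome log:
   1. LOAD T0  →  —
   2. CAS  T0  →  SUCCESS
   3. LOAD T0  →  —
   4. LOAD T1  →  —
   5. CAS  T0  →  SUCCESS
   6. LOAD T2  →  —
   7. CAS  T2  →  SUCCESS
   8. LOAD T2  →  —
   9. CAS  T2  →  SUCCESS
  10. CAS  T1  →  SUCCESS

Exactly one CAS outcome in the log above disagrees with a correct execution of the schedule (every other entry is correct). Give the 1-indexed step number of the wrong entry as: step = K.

Correct run:
#1 T0 reads 3
#2 T0 CAS(3→4) writes; counter now 4
#3 T0 reads 4
#4 T1 reads 4
#5 T0 CAS(4→5) writes; counter now 5
#6 T2 reads 5
#7 T2 CAS(5→6) writes; counter now 6
#8 T2 reads 6
#9 T2 CAS(6→7) writes; counter now 7
#10 T1 CAS(4→5) fails; counter now 7
Log disagrees first at step 10.

step = 10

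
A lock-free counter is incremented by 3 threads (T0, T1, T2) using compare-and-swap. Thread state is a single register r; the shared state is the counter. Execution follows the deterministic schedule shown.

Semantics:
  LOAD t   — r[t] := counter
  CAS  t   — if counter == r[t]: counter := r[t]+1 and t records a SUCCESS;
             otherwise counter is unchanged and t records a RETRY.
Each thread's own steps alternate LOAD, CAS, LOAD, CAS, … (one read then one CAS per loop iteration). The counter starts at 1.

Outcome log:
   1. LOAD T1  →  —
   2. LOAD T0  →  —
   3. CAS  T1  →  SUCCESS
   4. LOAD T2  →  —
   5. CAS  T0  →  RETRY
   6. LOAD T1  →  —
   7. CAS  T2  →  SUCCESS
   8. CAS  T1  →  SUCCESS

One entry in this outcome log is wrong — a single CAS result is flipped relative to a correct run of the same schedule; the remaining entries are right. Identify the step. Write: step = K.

step = 8

Re-executing:
1. LOAD T1 → mem=1 r[T1]=1 [LOAD]
2. LOAD T0 → mem=1 r[T0]=1 [LOAD]
3. CAS T1 → mem=2 r[T1]=1 [OK]
4. LOAD T2 → mem=2 r[T2]=2 [LOAD]
5. CAS T0 → mem=2 r[T0]=1 [RETRY]
6. LOAD T1 → mem=2 r[T1]=2 [LOAD]
7. CAS T2 → mem=3 r[T2]=2 [OK]
8. CAS T1 → mem=3 r[T1]=2 [RETRY]
Mismatch at 8.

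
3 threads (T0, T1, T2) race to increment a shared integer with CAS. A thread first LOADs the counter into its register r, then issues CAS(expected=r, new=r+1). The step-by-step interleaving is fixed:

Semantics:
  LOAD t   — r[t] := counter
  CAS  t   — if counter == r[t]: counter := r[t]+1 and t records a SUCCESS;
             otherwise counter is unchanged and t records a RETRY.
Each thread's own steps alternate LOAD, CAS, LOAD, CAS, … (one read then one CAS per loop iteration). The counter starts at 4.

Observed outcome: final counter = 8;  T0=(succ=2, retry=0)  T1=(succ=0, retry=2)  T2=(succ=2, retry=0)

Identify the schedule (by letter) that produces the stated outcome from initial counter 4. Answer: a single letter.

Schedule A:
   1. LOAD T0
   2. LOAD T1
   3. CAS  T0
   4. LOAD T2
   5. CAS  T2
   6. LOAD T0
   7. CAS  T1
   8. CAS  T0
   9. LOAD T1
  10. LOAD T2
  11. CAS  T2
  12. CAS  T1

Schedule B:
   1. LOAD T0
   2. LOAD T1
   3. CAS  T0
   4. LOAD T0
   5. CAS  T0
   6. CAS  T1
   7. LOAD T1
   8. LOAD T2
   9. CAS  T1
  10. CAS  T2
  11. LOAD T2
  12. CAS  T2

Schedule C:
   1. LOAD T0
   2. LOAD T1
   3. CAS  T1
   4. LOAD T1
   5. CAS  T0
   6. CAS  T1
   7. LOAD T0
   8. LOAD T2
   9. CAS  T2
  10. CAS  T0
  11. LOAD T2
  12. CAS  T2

Simulating candidate A:
T0 LOAD — after: cnt=4, r=4 — load
T1 LOAD — after: cnt=4, r=4 — load
T0 CAS — after: cnt=5, r=4 — ok
T2 LOAD — after: cnt=5, r=5 — load
T2 CAS — after: cnt=6, r=5 — ok
T0 LOAD — after: cnt=6, r=6 — load
T1 CAS — after: cnt=6, r=4 — retry
T0 CAS — after: cnt=7, r=6 — ok
T1 LOAD — after: cnt=7, r=7 — load
T2 LOAD — after: cnt=7, r=7 — load
T2 CAS — after: cnt=8, r=7 — ok
T1 CAS — after: cnt=8, r=7 — retry

A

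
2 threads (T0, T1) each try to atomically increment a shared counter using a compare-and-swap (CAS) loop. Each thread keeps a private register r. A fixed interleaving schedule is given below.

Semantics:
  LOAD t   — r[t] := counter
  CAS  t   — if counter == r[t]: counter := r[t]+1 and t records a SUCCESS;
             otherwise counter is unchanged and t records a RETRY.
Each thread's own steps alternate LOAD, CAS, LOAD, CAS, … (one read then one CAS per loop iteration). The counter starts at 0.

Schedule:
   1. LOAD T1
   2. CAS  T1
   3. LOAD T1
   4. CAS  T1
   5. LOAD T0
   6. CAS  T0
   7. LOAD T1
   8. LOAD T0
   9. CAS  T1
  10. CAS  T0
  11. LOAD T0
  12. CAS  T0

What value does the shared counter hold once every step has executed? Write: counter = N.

[1] T1.load  rd  (counter 0, T1.r 0)
[2] T1.cas  hit  (counter 1, T1.r 0)
[3] T1.load  rd  (counter 1, T1.r 1)
[4] T1.cas  hit  (counter 2, T1.r 1)
[5] T0.load  rd  (counter 2, T0.r 2)
[6] T0.cas  hit  (counter 3, T0.r 2)
[7] T1.load  rd  (counter 3, T1.r 3)
[8] T0.load  rd  (counter 3, T0.r 3)
[9] T1.cas  hit  (counter 4, T1.r 3)
[10] T0.cas  miss  (counter 4, T0.r 3)
[11] T0.load  rd  (counter 4, T0.r 4)
[12] T0.cas  hit  (counter 5, T0.r 4)

counter = 5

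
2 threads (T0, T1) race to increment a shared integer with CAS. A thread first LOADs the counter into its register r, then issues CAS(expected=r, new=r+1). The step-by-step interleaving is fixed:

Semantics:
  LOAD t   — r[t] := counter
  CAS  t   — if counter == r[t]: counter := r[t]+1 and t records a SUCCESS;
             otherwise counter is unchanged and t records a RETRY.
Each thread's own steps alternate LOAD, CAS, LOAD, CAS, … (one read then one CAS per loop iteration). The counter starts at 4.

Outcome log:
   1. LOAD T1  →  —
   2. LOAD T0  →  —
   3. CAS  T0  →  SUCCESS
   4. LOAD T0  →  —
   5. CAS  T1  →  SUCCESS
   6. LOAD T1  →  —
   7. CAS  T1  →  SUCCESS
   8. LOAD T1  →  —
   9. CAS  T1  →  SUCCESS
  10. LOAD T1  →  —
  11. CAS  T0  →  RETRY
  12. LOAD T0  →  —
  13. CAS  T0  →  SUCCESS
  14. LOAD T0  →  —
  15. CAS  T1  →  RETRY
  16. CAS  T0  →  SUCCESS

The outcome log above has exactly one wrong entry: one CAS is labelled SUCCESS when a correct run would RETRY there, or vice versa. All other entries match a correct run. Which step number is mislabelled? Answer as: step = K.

Re-executing:
1. LOAD T1 → mem=4 r[T1]=4 [LOAD]
2. LOAD T0 → mem=4 r[T0]=4 [LOAD]
3. CAS T0 → mem=5 r[T0]=4 [OK]
4. LOAD T0 → mem=5 r[T0]=5 [LOAD]
5. CAS T1 → mem=5 r[T1]=4 [RETRY]
6. LOAD T1 → mem=5 r[T1]=5 [LOAD]
7. CAS T1 → mem=6 r[T1]=5 [OK]
8. LOAD T1 → mem=6 r[T1]=6 [LOAD]
9. CAS T1 → mem=7 r[T1]=6 [OK]
10. LOAD T1 → mem=7 r[T1]=7 [LOAD]
11. CAS T0 → mem=7 r[T0]=5 [RETRY]
12. LOAD T0 → mem=7 r[T0]=7 [LOAD]
13. CAS T0 → mem=8 r[T0]=7 [OK]
14. LOAD T0 → mem=8 r[T0]=8 [LOAD]
15. CAS T1 → mem=8 r[T1]=7 [RETRY]
16. CAS T0 → mem=9 r[T0]=8 [OK]
Log disagrees first at step 5.

step = 5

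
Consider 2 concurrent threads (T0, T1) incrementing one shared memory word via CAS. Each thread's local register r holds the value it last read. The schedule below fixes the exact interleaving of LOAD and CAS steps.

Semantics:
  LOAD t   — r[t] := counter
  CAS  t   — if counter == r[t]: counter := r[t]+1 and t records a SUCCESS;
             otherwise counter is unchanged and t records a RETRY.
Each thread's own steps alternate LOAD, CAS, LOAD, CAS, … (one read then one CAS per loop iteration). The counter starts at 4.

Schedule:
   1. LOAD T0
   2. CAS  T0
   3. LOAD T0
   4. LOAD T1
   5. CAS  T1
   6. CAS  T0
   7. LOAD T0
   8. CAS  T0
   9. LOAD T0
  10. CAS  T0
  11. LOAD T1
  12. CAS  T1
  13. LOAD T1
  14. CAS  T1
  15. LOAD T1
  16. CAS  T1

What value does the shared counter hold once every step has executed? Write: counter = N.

[1] T0.load  rd  (counter 4, T0.r 4)
[2] T0.cas  hit  (counter 5, T0.r 4)
[3] T0.load  rd  (counter 5, T0.r 5)
[4] T1.load  rd  (counter 5, T1.r 5)
[5] T1.cas  hit  (counter 6, T1.r 5)
[6] T0.cas  miss  (counter 6, T0.r 5)
[7] T0.load  rd  (counter 6, T0.r 6)
[8] T0.cas  hit  (counter 7, T0.r 6)
[9] T0.load  rd  (counter 7, T0.r 7)
[10] T0.cas  hit  (counter 8, T0.r 7)
[11] T1.load  rd  (counter 8, T1.r 8)
[12] T1.cas  hit  (counter 9, T1.r 8)
[13] T1.load  rd  (counter 9, T1.r 9)
[14] T1.cas  hit  (counter 10, T1.r 9)
[15] T1.load  rd  (counter 10, T1.r 10)
[16] T1.cas  hit  (counter 11, T1.r 10)

counter = 11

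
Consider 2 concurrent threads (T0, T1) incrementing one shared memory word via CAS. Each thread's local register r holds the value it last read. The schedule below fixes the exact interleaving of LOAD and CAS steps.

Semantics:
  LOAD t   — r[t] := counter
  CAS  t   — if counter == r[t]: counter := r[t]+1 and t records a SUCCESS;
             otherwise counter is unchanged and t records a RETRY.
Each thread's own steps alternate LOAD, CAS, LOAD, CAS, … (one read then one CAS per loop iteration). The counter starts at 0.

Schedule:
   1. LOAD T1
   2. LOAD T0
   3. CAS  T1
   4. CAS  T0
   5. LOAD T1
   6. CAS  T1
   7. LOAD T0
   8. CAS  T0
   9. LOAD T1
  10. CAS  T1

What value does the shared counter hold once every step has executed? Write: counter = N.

counter = 4

T1 LOAD — after: cnt=0, r=0 — load
T0 LOAD — after: cnt=0, r=0 — load
T1 CAS — after: cnt=1, r=0 — ok
T0 CAS — after: cnt=1, r=0 — retry
T1 LOAD — after: cnt=1, r=1 — load
T1 CAS — after: cnt=2, r=1 — ok
T0 LOAD — after: cnt=2, r=2 — load
T0 CAS — after: cnt=3, r=2 — ok
T1 LOAD — after: cnt=3, r=3 — load
T1 CAS — after: cnt=4, r=3 — ok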